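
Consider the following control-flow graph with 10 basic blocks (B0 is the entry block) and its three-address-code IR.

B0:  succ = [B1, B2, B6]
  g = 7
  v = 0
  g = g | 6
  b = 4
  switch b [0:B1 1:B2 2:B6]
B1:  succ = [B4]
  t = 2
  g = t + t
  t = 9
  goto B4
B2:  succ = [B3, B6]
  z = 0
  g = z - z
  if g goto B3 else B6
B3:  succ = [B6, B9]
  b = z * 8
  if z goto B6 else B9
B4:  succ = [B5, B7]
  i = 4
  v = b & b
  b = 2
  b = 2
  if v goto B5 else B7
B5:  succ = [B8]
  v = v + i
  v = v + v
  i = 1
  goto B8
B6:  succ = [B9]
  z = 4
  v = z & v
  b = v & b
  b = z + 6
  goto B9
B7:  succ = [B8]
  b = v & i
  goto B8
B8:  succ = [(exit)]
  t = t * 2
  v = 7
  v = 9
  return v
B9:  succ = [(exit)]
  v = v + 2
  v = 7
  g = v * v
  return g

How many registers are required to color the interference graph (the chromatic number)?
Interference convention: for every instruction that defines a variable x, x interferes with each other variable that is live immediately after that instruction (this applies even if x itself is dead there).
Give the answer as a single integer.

Answer: 4

Working:
def/use:
  B0: {b,g,v} / ∅
  B1: {g,t} / ∅
  B2: {g,z} / ∅
  B3: {b} / {z}
  B4: {b,i,v} / {b}
  B5: {i,v} / {i,v}
  B6: {b,v,z} / {b,v}
  B7: {b} / {i,v}
  B8: {t,v} / {t}
  B9: {g,v} / {v}

Liveness:
  B0 li=∅ lo={b,v}
  B1 li={b} lo={b,t}
  B2 li={b,v} lo={b,v,z}
  B3 li={v,z} lo={b,v}
  B4 li={b,t} lo={i,t,v}
  B5 li={i,t,v} lo={t}
  B6 li={b,v} lo={v}
  B7 li={i,t,v} lo={t}
  B8 li={t} lo=∅
  B9 li={v} lo=∅

Interference:
  b — {g,i,t,v,z}
  g — {b,v,z}
  i — {b,t,v}
  t — {b,i,v}
  v — {b,g,i,t,z}
  z — {b,g,v}

Colouring:
  lower bound: {b,g,v,z} mutually conflict ⇒ χ ≥ 4
  assign b→R0 g→R2 i→R2 t→R3 v→R1 z→R3 — no edge inside a register ⇒ χ ≤ 4
  χ = 4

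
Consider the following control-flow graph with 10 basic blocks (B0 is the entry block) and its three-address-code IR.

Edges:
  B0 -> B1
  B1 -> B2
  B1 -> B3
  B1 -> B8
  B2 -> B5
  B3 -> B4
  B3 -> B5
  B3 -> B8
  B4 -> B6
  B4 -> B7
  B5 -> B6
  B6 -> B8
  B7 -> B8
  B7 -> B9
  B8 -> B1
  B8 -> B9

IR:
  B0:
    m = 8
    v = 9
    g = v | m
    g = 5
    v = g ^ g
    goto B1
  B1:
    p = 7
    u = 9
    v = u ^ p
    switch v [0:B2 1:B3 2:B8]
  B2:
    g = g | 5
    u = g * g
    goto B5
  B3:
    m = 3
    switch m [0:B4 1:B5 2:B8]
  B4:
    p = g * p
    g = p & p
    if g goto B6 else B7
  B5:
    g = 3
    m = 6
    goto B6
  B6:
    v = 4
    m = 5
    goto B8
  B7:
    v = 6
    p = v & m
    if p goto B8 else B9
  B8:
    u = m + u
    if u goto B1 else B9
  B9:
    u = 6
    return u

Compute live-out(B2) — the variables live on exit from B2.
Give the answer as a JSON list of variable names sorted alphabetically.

Answer: ["u"]

Working:
Per-block:
  B0 def {g,m,v} use ∅
  B1 def {p,u,v} use ∅
  B2 def {g,u} use {g}
  B3 def {m} use ∅
  B4 def {g,p} use {g,p}
  B5 def {g,m} use ∅
  B6 def {m,v} use ∅
  B7 def {p,v} use {m}
  B8 def {u} use {m,u}
  B9 def {u} use ∅

Backward fixpoint:
  live B0: ∅→{g,m}
  live B1: {g,m}→{g,m,p,u}
  live B2: {g}→{u}
  live B3: {g,p,u}→{g,m,p,u}
  live B4: {g,m,p,u}→{g,m,u}
  live B5: {u}→{g,u}
  live B6: {g,u}→{g,m,u}
  live B7: {g,m,u}→{g,m,u}
  live B8: {g,m,u}→{g,m}
  live B9: ∅→∅

live-out(B2) = ["u"]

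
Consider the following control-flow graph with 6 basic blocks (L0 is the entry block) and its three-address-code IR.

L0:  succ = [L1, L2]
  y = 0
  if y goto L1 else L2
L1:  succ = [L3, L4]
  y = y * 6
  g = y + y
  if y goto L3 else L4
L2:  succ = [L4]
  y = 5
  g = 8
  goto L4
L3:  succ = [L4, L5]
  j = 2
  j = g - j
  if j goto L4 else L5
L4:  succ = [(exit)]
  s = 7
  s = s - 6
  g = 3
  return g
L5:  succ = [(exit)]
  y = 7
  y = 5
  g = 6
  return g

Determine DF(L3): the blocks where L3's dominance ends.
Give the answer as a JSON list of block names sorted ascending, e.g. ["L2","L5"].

Answer: ["L4"]

Derivation:
idom tree: L1←L0 L2←L0 L3←L1 L4←L0 L5←L3
Dom at joins:
  L4: preds {L1,L2,L3}: {L0,L1} ∩ {L0,L2} ∩ {L0,L1,L3} = {L0}; idom=L0

DF derivation:
  L4←L1: walk L1 to L0
  L4←L2: walk L2 to L0
  L4←L3: walk L3→L1 to L0
  L0 → ∅
  L1 → {L4}
  L2 → {L4}
  L3 → {L4}
  L4 → ∅
  L5 → ∅

DF(L3) = ["L4"]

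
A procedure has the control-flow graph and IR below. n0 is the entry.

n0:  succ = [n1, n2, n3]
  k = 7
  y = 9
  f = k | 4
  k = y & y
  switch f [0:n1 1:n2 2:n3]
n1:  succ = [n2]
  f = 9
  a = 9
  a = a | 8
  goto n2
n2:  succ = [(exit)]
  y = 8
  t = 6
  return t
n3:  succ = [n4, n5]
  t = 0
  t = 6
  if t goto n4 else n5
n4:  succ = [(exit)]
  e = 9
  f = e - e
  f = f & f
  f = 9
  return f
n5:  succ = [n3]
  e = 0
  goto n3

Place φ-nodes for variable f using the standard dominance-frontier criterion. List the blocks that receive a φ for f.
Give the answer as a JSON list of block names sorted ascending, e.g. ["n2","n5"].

Answer: ["n2"]

Working:
idom tree: n1←n0 n2←n0 n3←n0 n4←n3 n5←n3
Dom at joins:
  n2: preds {n0,n1}: {n0} ∩ {n0,n1} = {n0}; idom=n0
  n3: preds {n0,n5}: {n0} ∩ {n0,n3,n5} = {n0}; idom=n0

Frontier:
  n2←n0: walk · to n0
  n2←n1: walk n1 to n0
  n3←n0: walk · to n0
  n3←n5: walk n5→n3 to n0
  DF(n0)=∅
  DF(n1)={n2}
  DF(n2)=∅
  DF(n3)={n3}
  DF(n4)=∅
  DF(n5)={n3}

φ for f: defs {n0,n1,n4}
  DF⁺ = {n2}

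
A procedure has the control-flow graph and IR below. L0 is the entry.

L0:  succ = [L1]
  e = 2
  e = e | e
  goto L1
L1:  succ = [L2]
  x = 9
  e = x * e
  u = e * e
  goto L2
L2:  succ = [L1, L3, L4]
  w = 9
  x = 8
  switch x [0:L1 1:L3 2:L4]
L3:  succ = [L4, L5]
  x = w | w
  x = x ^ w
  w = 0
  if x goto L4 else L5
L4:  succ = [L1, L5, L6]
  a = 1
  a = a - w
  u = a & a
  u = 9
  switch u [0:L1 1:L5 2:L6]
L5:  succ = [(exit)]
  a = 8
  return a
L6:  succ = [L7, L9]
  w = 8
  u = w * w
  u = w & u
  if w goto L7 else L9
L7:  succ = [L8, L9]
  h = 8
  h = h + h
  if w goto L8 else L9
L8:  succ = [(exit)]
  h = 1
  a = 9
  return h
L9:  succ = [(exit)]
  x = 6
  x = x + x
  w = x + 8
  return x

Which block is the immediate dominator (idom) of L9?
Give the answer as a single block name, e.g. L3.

Answer: L6

Derivation:
idom tree: L1←L0 L2←L1 L3←L2 L4←L2 L5←L2 L6←L4 L7←L6 L8←L7 L9←L6
Dom at joins:
  L1: preds {L0,L2,L4}: {L0} ∩ {L0,L1,L2} ∩ {L0,L1,L2,L4} = {L0}; idom=L0
  L4: preds {L2,L3}: {L0,L1,L2} ∩ {L0,L1,L2,L3} = {L0,L1,L2}; idom=L2
  L5: preds {L3,L4}: {L0,L1,L2,L3} ∩ {L0,L1,L2,L4} = {L0,L1,L2}; idom=L2
  L9: preds {L6,L7}: {L0,L1,L2,L4,L6} ∩ {L0,L1,L2,L4,L6,L7} = {L0,L1,L2,L4,L6}; idom=L6

idom(L9) = L6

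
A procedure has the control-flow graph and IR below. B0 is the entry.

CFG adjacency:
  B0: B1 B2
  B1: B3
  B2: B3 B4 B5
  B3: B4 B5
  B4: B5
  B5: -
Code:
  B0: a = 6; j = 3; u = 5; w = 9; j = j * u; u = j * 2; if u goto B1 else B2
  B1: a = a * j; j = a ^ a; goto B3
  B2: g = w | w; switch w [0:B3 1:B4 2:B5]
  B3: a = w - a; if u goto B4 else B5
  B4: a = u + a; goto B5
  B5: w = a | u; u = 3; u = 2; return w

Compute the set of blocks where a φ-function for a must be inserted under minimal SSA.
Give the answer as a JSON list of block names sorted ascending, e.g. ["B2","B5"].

Answer: ["B3", "B4", "B5"]

Derivation:
idom tree: B1←B0 B2←B0 B3←B0 B4←B0 B5←B0
Join-block Dom:
  B3: preds {B1,B2}: {B0,B1} ∩ {B0,B2} = {B0}; idom=B0
  B4: preds {B2,B3}: {B0,B2} ∩ {B0,B3} = {B0}; idom=B0
  B5: preds {B2,B3,B4}: {B0,B2} ∩ {B0,B3} ∩ {B0,B4} = {B0}; idom=B0

DF derivation:
  join B3 pred B1: B1 stop@B0
  join B3 pred B2: B2 stop@B0
  join B4 pred B2: B2 stop@B0
  join B4 pred B3: B3 stop@B0
  join B5 pred B2: B2 stop@B0
  join B5 pred B3: B3 stop@B0
  join B5 pred B4: B4 stop@B0
  B0 → ∅
  B1 → {B3}
  B2 → {B3,B4,B5}
  B3 → {B4,B5}
  B4 → {B5}
  B5 → ∅

φ for a: defs {B0,B1,B3,B4}
  DF⁺ = {B3,B4,B5}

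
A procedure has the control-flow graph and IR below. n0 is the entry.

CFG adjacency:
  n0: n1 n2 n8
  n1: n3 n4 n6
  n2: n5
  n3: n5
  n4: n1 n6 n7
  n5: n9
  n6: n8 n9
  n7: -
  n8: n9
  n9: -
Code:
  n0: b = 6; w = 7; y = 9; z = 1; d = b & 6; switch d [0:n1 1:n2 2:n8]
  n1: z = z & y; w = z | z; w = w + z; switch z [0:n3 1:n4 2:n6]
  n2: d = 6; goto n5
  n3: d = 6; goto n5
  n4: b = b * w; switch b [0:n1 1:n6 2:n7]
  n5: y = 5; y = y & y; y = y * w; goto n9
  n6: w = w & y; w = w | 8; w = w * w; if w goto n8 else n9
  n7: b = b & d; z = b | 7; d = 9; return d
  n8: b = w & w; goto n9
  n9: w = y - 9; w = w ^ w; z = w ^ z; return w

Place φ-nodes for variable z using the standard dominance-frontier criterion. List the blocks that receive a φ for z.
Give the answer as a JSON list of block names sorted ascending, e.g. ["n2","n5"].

Answer: ["n1", "n5", "n8", "n9"]

Derivation:
idom tree: n1←n0 n2←n0 n3←n1 n4←n1 n5←n0 n6←n1 n7←n4 n8←n0 n9←n0
Dom∩ at merges:
  n1: preds {n0,n4}: {n0} ∩ {n0,n1,n4} = {n0}; idom=n0
  n5: preds {n2,n3}: {n0,n2} ∩ {n0,n1,n3} = {n0}; idom=n0
  n6: preds {n1,n4}: {n0,n1} ∩ {n0,n1,n4} = {n0,n1}; idom=n1
  n8: preds {n0,n6}: {n0} ∩ {n0,n1,n6} = {n0}; idom=n0
  n9: preds {n5,n6,n8}: {n0,n5} ∩ {n0,n1,n6} ∩ {n0,n8} = {n0}; idom=n0

DF walk-up:
  join n1 pred n0: · stop@n0
  join n1 pred n4: n4→n1 stop@n0
  join n5 pred n2: n2 stop@n0
  join n5 pred n3: n3→n1 stop@n0
  join n6 pred n1: · stop@n1
  join n6 pred n4: n4 stop@n1
  join n8 pred n0: · stop@n0
  join n8 pred n6: n6→n1 stop@n0
  join n9 pred n5: n5 stop@n0
  join n9 pred n6: n6→n1 stop@n0
  join n9 pred n8: n8 stop@n0
  n0: DF=∅
  n1: DF={n1,n5,n8,n9}
  n2: DF={n5}
  n3: DF={n5}
  n4: DF={n1,n6}
  n5: DF={n9}
  n6: DF={n8,n9}
  n7: DF=∅
  n8: DF={n9}
  n9: DF=∅

φ for z: defs {n0,n1,n7,n9}
  DF⁺ = {n1,n5,n8,n9}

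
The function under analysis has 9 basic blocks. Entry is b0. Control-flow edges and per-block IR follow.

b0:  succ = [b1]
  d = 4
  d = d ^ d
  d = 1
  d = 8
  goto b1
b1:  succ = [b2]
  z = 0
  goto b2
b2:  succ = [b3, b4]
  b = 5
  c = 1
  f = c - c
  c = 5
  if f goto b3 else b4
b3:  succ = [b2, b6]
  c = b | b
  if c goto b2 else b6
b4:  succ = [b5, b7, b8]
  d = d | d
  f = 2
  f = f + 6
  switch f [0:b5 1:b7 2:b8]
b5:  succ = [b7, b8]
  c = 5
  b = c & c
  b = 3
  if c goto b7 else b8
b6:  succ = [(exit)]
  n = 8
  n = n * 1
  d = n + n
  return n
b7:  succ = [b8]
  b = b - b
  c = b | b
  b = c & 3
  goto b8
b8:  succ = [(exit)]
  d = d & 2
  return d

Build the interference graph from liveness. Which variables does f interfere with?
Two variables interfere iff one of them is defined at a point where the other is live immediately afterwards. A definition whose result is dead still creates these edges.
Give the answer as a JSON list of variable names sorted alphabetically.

def/use:
  b0: {d} / ∅
  b1: {z} / ∅
  b2: {b,c,f} / ∅
  b3: {c} / {b}
  b4: {d,f} / {d}
  b5: {b,c} / ∅
  b6: {d,n} / ∅
  b7: {b,c} / {b}
  b8: {d} / {d}

Backward fixpoint:
  b0 li=∅ lo={d}
  b1 li={d} lo={d}
  b2 li={d} lo={b,d}
  b3 li={b,d} lo={d}
  b4 li={b,d} lo={b,d}
  b5 li={d} lo={b,d}
  b6 li=∅ lo=∅
  b7 li={b,d} lo={d}
  b8 li={d} lo=∅

Interference:
  b: {c,d,f}
  c: {b,d,f}
  d: {b,c,f,n,z}
  f: {b,c,d}
  n: {d}
  z: {d}

N(f) = ["b", "c", "d"]

Answer: ["b", "c", "d"]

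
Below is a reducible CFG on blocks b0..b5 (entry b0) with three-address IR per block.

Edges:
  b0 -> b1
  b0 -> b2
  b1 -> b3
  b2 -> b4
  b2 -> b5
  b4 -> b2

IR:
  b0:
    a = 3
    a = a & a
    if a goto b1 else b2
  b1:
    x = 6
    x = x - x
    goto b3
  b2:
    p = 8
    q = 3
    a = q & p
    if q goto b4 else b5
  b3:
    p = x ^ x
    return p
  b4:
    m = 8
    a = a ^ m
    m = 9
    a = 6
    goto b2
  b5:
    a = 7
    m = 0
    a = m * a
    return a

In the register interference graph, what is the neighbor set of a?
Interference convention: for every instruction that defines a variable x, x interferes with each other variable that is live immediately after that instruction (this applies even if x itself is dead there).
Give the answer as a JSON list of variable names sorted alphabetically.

Per-block:
  b0 def {a} use ∅
  b1 def {x} use ∅
  b2 def {a,p,q} use ∅
  b3 def {p} use {x}
  b4 def {a,m} use {a}
  b5 def {a,m} use ∅

Liveness:
  b0 li=∅ lo=∅
  b1 li=∅ lo={x}
  b2 li=∅ lo={a}
  b3 li={x} lo=∅
  b4 li={a} lo=∅
  b5 li=∅ lo=∅

Interference:
  a↔{m,q}
  m↔{a}
  p↔{q}
  q↔{a,p}
  x↔∅

N(a) = ["m", "q"]

Answer: ["m", "q"]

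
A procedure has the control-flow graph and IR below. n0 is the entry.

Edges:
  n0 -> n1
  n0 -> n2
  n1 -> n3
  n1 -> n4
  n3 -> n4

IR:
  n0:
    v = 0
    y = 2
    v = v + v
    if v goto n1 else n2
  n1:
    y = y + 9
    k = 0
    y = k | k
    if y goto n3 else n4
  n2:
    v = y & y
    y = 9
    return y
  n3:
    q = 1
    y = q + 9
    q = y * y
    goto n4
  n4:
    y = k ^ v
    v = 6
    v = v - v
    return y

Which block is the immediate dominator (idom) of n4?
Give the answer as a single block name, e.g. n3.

idom tree: n1←n0 n2←n0 n3←n1 n4←n1
Dom∩ at merges:
  n4: preds {n1,n3}: {n0,n1} ∩ {n0,n1,n3} = {n0,n1}; idom=n1

idom(n4) = n1

Answer: n1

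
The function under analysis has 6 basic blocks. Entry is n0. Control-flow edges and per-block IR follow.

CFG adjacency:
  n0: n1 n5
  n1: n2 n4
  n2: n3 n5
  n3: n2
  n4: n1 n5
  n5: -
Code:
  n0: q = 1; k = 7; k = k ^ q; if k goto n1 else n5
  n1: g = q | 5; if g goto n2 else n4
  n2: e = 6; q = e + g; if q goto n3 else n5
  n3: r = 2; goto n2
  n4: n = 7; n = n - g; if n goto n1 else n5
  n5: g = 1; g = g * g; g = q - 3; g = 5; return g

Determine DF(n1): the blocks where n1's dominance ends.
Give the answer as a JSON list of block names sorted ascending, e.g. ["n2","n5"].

idom tree: n1←n0 n2←n1 n3←n2 n4←n1 n5←n0
Dom at joins:
  n1: preds {n0,n4}: {n0} ∩ {n0,n1,n4} = {n0}; idom=n0
  n2: preds {n1,n3}: {n0,n1} ∩ {n0,n1,n2,n3} = {n0,n1}; idom=n1
  n5: preds {n0,n2,n4}: {n0} ∩ {n0,n1,n2} ∩ {n0,n1,n4} = {n0}; idom=n0

DF walk-up:
  join n1 pred n0: · stop@n0
  join n1 pred n4: n4→n1 stop@n0
  join n2 pred n1: · stop@n1
  join n2 pred n3: n3→n2 stop@n1
  join n5 pred n0: · stop@n0
  join n5 pred n2: n2→n1 stop@n0
  join n5 pred n4: n4→n1 stop@n0
  DF(n0)=∅
  DF(n1)={n1,n5}
  DF(n2)={n2,n5}
  DF(n3)={n2}
  DF(n4)={n1,n5}
  DF(n5)=∅

DF(n1) = ["n1", "n5"]

Answer: ["n1", "n5"]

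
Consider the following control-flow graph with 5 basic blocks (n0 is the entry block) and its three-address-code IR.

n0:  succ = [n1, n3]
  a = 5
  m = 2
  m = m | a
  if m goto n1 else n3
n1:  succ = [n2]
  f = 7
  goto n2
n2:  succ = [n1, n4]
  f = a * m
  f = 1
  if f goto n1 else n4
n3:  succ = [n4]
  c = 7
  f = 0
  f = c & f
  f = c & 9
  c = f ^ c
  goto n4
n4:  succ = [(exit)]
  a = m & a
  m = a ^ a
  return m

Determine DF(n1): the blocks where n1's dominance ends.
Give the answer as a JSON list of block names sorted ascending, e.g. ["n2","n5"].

idom tree: n1←n0 n2←n1 n3←n0 n4←n0
Join-block Dom:
  n1: preds {n0,n2}: {n0} ∩ {n0,n1,n2} = {n0}; idom=n0
  n4: preds {n2,n3}: {n0,n1,n2} ∩ {n0,n3} = {n0}; idom=n0

DF derivation:
  join n1 pred n0: · stop@n0
  join n1 pred n2: n2→n1 stop@n0
  join n4 pred n2: n2→n1 stop@n0
  join n4 pred n3: n3 stop@n0
  n0: DF=∅
  n1: DF={n1,n4}
  n2: DF={n1,n4}
  n3: DF={n4}
  n4: DF=∅

DF(n1) = ["n1", "n4"]

Answer: ["n1", "n4"]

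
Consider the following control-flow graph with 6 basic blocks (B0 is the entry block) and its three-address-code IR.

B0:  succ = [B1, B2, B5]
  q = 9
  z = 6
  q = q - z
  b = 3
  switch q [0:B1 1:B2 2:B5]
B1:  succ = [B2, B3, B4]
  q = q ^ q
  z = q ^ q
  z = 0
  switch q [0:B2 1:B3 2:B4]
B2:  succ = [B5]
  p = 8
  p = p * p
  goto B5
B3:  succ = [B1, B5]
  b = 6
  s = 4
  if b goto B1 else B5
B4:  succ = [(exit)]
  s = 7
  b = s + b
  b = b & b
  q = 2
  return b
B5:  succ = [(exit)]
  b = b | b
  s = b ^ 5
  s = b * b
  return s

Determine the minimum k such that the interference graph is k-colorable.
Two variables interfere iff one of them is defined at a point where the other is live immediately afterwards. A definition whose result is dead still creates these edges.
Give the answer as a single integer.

Answer: 3

Derivation:
Block summaries:
  B0: {b,q,z} / ∅
  B1: {q,z} / {q}
  B2: {p} / ∅
  B3: {b,s} / ∅
  B4: {b,q,s} / {b}
  B5: {b,s} / {b}

Liveness:
  B0: in=∅ out={b,q}
  B1: in={b,q} out={b,q}
  B2: in={b} out={b}
  B3: in={q} out={b,q}
  B4: in={b} out=∅
  B5: in={b} out=∅

Interference:
  b — {p,q,s,z}
  p — {b}
  q — {b,s,z}
  s — {b,q}
  z — {b,q}

Chromatic number:
  {b,q,s} pairwise interfere (3-clique) ⇒ χ ≥ 3
  3-colouring: R0={b}  R1={p,q}  R2={s,z}
  χ = 3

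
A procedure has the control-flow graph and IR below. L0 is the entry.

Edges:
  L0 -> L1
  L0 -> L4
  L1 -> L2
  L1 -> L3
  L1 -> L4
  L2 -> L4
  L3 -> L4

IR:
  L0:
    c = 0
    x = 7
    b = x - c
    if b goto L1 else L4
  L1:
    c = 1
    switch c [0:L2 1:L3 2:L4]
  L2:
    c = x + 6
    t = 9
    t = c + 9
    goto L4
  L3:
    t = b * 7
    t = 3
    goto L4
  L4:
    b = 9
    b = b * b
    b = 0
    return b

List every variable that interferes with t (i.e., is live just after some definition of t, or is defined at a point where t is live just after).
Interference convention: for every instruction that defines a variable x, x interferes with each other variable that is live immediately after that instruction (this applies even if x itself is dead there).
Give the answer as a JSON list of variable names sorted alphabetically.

Answer: ["c"]

Analysis:
Block summaries:
  L0 def {b,c,x} use ∅
  L1 def {c} use ∅
  L2 def {c,t} use {x}
  L3 def {t} use {b}
  L4 def {b} use ∅

Backward fixpoint:
  L0: in=∅ out={b,x}
  L1: in={b,x} out={b,x}
  L2: in={x} out=∅
  L3: in={b} out=∅
  L4: in=∅ out=∅

Interfere edges:
  b — {c,x}
  c — {b,t,x}
  t — {c}
  x — {b,c}

N(t) = ["c"]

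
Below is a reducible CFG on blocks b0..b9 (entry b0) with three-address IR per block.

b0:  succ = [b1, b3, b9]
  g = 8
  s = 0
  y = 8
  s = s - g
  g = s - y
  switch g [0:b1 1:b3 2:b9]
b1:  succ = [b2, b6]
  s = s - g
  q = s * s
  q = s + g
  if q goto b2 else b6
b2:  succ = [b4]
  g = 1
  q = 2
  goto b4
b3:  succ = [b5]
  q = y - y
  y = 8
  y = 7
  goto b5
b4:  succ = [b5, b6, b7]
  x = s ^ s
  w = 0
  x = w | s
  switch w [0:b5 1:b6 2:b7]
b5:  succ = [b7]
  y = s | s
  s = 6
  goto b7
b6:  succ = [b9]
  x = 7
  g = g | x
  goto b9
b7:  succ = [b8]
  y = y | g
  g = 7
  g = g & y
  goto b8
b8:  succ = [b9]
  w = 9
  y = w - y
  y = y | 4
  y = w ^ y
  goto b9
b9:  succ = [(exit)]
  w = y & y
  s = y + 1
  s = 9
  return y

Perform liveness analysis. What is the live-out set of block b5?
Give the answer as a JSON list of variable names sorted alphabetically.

Answer: ["g", "y"]

Working:
Block summaries:
  b0: def={g,s,y} ue=∅
  b1: def={q,s} ue={g,s}
  b2: def={g,q} ue=∅
  b3: def={q,y} ue={y}
  b4: def={w,x} ue={s}
  b5: def={s,y} ue={s}
  b6: def={g,x} ue={g}
  b7: def={g,y} ue={g,y}
  b8: def={w,y} ue={y}
  b9: def={s,w} ue={y}

Backward fixpoint:
  b0: in=∅ out={g,s,y}
  b1: in={g,s,y} out={g,s,y}
  b2: in={s,y} out={g,s,y}
  b3: in={g,s,y} out={g,s}
  b4: in={g,s,y} out={g,s,y}
  b5: in={g,s} out={g,y}
  b6: in={g,y} out={y}
  b7: in={g,y} out={y}
  b8: in={y} out={y}
  b9: in={y} out=∅

live-out(b5) = ["g", "y"]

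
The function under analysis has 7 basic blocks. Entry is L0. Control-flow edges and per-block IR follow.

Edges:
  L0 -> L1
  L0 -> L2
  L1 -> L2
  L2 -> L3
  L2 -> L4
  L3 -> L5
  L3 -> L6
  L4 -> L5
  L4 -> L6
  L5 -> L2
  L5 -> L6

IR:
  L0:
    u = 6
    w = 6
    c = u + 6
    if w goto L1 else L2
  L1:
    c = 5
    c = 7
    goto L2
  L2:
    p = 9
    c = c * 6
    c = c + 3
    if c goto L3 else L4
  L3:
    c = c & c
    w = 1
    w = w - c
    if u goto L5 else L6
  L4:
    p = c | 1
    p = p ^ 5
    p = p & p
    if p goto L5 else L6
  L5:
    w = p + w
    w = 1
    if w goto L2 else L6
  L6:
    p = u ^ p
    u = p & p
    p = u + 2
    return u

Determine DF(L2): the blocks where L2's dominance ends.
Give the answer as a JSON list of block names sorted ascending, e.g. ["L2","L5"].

Answer: ["L2"]

Derivation:
idom tree: L1←L0 L2←L0 L3←L2 L4←L2 L5←L2 L6←L2
Join-block Dom:
  L2: preds {L0,L1,L5}: {L0} ∩ {L0,L1} ∩ {L0,L2,L5} = {L0}; idom=L0
  L5: preds {L3,L4}: {L0,L2,L3} ∩ {L0,L2,L4} = {L0,L2}; idom=L2
  L6: preds {L3,L4,L5}: {L0,L2,L3} ∩ {L0,L2,L4} ∩ {L0,L2,L5} = {L0,L2}; idom=L2

Frontier:
  join L2 pred L0: · stop@L0
  join L2 pred L1: L1 stop@L0
  join L2 pred L5: L5→L2 stop@L0
  join L5 pred L3: L3 stop@L2
  join L5 pred L4: L4 stop@L2
  join L6 pred L3: L3 stop@L2
  join L6 pred L4: L4 stop@L2
  join L6 pred L5: L5 stop@L2
  DF(L0)=∅
  DF(L1)={L2}
  DF(L2)={L2}
  DF(L3)={L5,L6}
  DF(L4)={L5,L6}
  DF(L5)={L2,L6}
  DF(L6)=∅

DF(L2) = ["L2"]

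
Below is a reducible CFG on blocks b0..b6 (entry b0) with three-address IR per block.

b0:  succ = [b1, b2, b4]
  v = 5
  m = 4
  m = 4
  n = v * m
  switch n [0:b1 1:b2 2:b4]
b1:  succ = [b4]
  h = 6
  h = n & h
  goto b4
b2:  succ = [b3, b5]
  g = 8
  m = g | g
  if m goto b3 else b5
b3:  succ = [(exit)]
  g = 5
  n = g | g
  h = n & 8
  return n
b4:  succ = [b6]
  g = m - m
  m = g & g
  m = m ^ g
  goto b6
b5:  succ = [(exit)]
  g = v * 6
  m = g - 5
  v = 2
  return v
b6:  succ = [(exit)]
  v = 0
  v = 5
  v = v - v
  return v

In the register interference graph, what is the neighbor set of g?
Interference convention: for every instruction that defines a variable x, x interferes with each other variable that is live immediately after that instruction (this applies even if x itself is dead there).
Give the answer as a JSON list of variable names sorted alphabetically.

def/use:
  b0 def {m,n,v} use ∅
  b1 def {h} use {n}
  b2 def {g,m} use ∅
  b3 def {g,h,n} use ∅
  b4 def {g,m} use {m}
  b5 def {g,m,v} use {v}
  b6 def {v} use ∅

Live sets:
  live b0: ∅→{m,n,v}
  live b1: {m,n}→{m}
  live b2: {v}→{v}
  live b3: ∅→∅
  live b4: {m}→∅
  live b5: {v}→∅
  live b6: ∅→∅

Interference:
  g — {m,v}
  h — {m,n}
  m — {g,h,n,v}
  n — {h,m,v}
  v — {g,m,n}

N(g) = ["m", "v"]

Answer: ["m", "v"]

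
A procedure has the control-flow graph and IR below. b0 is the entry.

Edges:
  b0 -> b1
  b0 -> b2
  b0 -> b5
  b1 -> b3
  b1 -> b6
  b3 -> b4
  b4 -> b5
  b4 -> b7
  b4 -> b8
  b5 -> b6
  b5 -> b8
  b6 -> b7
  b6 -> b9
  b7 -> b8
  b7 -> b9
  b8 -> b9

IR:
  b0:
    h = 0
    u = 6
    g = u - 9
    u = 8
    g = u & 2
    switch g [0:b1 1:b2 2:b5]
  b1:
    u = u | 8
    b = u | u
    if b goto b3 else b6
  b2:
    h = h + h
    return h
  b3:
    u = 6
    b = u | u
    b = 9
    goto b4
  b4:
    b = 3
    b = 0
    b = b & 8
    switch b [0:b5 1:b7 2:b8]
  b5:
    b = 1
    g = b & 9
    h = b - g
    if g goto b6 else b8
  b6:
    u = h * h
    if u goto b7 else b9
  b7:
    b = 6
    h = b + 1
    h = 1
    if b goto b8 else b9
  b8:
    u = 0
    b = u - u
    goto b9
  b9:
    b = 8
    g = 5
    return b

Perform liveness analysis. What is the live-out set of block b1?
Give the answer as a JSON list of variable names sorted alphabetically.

Answer: ["h"]

Working:
Per-block:
  b0: {g,h,u} / ∅
  b1: {b,u} / {u}
  b2: {h} / {h}
  b3: {b,u} / ∅
  b4: {b} / ∅
  b5: {b,g,h} / ∅
  b6: {u} / {h}
  b7: {b,h} / ∅
  b8: {b,u} / ∅
  b9: {b,g} / ∅

Live sets:
  b0 li=∅ lo={h,u}
  b1 li={h,u} lo={h}
  b2 li={h} lo=∅
  b3 li=∅ lo=∅
  b4 li=∅ lo=∅
  b5 li=∅ lo={h}
  b6 li={h} lo=∅
  b7 li=∅ lo=∅
  b8 li=∅ lo=∅
  b9 li=∅ lo=∅

live-out(b1) = ["h"]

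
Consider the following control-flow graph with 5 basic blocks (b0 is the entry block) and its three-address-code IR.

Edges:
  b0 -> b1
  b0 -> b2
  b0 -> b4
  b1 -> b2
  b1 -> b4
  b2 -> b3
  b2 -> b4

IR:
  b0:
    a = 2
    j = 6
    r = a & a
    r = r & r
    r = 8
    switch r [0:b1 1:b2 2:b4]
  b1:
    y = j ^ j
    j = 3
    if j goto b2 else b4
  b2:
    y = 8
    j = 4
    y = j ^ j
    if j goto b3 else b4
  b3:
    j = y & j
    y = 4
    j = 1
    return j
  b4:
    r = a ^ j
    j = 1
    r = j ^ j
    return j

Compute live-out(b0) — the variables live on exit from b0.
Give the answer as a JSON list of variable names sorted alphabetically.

Answer: ["a", "j"]

Derivation:
def/use:
  b0 def {a,j,r} use ∅
  b1 def {j,y} use {j}
  b2 def {j,y} use ∅
  b3 def {j,y} use {j,y}
  b4 def {j,r} use {a,j}

Live sets:
  live b0: ∅→{a,j}
  live b1: {a,j}→{a,j}
  live b2: {a}→{a,j,y}
  live b3: {j,y}→∅
  live b4: {a,j}→∅

live-out(b0) = ["a", "j"]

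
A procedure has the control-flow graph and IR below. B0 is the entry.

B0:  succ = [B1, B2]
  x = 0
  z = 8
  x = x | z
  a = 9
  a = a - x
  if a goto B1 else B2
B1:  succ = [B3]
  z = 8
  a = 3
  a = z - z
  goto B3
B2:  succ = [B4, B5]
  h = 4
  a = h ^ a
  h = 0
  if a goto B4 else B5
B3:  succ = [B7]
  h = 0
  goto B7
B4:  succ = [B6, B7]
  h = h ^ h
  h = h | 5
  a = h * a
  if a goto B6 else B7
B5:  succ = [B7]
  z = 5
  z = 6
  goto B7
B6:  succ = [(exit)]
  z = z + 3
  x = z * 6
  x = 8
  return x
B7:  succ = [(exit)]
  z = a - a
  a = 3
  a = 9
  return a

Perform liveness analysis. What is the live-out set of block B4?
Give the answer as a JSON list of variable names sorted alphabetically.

Answer: ["a", "z"]

Working:
Block summaries:
  B0: {a,x,z} / ∅
  B1: {a,z} / ∅
  B2: {a,h} / {a}
  B3: {h} / ∅
  B4: {a,h} / {a,h}
  B5: {z} / ∅
  B6: {x,z} / {z}
  B7: {a,z} / {a}

Live sets:
  B0 li=∅ lo={a,z}
  B1 li=∅ lo={a}
  B2 li={a,z} lo={a,h,z}
  B3 li={a} lo={a}
  B4 li={a,h,z} lo={a,z}
  B5 li={a} lo={a}
  B6 li={z} lo=∅
  B7 li={a} lo=∅

live-out(B4) = ["a", "z"]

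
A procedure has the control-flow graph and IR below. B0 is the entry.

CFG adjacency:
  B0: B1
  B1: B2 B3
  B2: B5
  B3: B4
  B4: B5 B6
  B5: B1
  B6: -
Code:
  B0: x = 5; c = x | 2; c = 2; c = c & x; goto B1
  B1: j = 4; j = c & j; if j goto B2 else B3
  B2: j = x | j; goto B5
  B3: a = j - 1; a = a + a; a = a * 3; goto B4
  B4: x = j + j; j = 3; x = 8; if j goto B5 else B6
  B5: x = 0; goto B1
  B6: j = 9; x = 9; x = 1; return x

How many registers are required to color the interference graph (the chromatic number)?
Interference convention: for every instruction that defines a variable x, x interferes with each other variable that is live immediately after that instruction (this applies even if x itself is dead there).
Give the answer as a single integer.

Answer: 3

Derivation:
def/use:
  B0: def={c,x} ue=∅
  B1: def={j} ue={c}
  B2: def={j} ue={j,x}
  B3: def={a} ue={j}
  B4: def={j,x} ue={j}
  B5: def={x} ue=∅
  B6: def={j,x} ue=∅

Backward fixpoint:
  B0: in=∅ out={c,x}
  B1: in={c,x} out={c,j,x}
  B2: in={c,j,x} out={c}
  B3: in={c,j} out={c,j}
  B4: in={c,j} out={c}
  B5: in={c} out={c,x}
  B6: in=∅ out=∅

Conflict graph:
  a↔{c,j}
  c↔{a,j,x}
  j↔{a,c,x}
  x↔{c,j}

Colouring:
  lower bound: {a,c,j} mutually conflict ⇒ χ ≥ 3
  3-colouring: c0={c}  c1={j}  c2={a,x}
  χ = 3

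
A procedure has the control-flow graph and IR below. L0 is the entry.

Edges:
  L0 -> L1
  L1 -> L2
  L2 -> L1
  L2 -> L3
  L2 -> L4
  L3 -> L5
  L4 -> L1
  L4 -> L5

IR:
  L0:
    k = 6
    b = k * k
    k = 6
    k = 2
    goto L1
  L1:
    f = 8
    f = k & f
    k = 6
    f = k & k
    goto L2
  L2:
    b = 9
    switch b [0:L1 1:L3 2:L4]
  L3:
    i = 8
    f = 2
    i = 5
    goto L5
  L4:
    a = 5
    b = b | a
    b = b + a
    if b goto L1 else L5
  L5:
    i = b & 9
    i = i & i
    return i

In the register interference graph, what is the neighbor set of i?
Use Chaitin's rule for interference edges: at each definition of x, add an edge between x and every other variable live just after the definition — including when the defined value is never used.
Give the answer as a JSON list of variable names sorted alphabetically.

def/use:
  L0: def={b,k} ue=∅
  L1: def={f,k} ue={k}
  L2: def={b} ue=∅
  L3: def={f,i} ue=∅
  L4: def={a,b} ue={b}
  L5: def={i} ue={b}

Backward fixpoint:
  L0: in=∅ out={k}
  L1: in={k} out={k}
  L2: in={k} out={b,k}
  L3: in={b} out={b}
  L4: in={b,k} out={b,k}
  L5: in={b} out=∅

Interference:
  a: {b,k}
  b: {a,f,i,k}
  f: {b,k}
  i: {b}
  k: {a,b,f}

N(i) = ["b"]

Answer: ["b"]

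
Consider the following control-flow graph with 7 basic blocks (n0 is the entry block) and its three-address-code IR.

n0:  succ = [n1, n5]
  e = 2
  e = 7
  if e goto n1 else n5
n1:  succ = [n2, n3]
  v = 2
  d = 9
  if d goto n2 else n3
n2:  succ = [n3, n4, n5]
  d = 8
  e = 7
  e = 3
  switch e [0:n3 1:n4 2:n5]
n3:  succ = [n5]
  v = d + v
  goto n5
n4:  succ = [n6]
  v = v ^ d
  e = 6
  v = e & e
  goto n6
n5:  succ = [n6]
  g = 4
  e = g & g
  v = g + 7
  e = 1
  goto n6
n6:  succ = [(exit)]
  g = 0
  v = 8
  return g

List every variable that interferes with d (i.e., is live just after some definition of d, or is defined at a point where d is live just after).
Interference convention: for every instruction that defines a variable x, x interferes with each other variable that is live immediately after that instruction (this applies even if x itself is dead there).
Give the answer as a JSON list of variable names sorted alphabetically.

Answer: ["e", "v"]

Derivation:
Block summaries:
  n0: def={e} ue=∅
  n1: def={d,v} ue=∅
  n2: def={d,e} ue=∅
  n3: def={v} ue={d,v}
  n4: def={e,v} ue={d,v}
  n5: def={e,g,v} ue=∅
  n6: def={g,v} ue=∅

Backward fixpoint:
  n0 li=∅ lo=∅
  n1 li=∅ lo={d,v}
  n2 li={v} lo={d,v}
  n3 li={d,v} lo=∅
  n4 li={d,v} lo=∅
  n5 li=∅ lo=∅
  n6 li=∅ lo=∅

Interference:
  d↔{e,v}
  e↔{d,g,v}
  g↔{e,v}
  v↔{d,e,g}

N(d) = ["e", "v"]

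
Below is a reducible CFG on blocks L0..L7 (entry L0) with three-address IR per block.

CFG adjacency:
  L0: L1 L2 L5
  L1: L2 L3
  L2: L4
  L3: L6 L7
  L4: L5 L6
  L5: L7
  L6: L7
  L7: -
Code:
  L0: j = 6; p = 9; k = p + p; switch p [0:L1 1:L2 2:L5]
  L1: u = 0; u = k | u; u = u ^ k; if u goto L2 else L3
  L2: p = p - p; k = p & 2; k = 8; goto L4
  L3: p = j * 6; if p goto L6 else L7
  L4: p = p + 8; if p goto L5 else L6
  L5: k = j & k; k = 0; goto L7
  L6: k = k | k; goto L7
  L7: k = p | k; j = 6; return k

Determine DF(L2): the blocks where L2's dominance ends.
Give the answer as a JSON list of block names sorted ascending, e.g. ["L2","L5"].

Answer: ["L5", "L6"]

Derivation:
idom tree: L1←L0 L2←L0 L3←L1 L4←L2 L5←L0 L6←L0 L7←L0
Dom∩ at merges:
  L2: preds {L0,L1}: {L0} ∩ {L0,L1} = {L0}; idom=L0
  L5: preds {L0,L4}: {L0} ∩ {L0,L2,L4} = {L0}; idom=L0
  L6: preds {L3,L4}: {L0,L1,L3} ∩ {L0,L2,L4} = {L0}; idom=L0
  L7: preds {L3,L5,L6}: {L0,L1,L3} ∩ {L0,L5} ∩ {L0,L6} = {L0}; idom=L0

DF walk-up:
  join L2 pred L0: · stop@L0
  join L2 pred L1: L1 stop@L0
  join L5 pred L0: · stop@L0
  join L5 pred L4: L4→L2 stop@L0
  join L6 pred L3: L3→L1 stop@L0
  join L6 pred L4: L4→L2 stop@L0
  join L7 pred L3: L3→L1 stop@L0
  join L7 pred L5: L5 stop@L0
  join L7 pred L6: L6 stop@L0
  DF(L0)=∅
  DF(L1)={L2,L6,L7}
  DF(L2)={L5,L6}
  DF(L3)={L6,L7}
  DF(L4)={L5,L6}
  DF(L5)={L7}
  DF(L6)={L7}
  DF(L7)=∅

DF(L2) = ["L5", "L6"]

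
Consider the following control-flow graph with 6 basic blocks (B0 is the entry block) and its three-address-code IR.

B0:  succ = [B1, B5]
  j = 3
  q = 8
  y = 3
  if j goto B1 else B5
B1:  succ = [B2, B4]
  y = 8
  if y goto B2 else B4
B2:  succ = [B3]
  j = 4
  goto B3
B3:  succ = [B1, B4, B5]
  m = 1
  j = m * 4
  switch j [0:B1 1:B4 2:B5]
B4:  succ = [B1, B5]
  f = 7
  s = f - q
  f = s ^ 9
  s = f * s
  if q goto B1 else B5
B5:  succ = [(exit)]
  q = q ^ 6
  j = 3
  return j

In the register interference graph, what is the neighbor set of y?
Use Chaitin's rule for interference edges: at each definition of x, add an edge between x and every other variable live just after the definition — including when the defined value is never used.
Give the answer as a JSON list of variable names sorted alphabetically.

Answer: ["j", "q"]

Analysis:
Block summaries:
  B0: {j,q,y} / ∅
  B1: {y} / ∅
  B2: {j} / ∅
  B3: {j,m} / ∅
  B4: {f,s} / {q}
  B5: {j,q} / {q}

Liveness:
  live B0: ∅→{q}
  live B1: {q}→{q}
  live B2: {q}→{q}
  live B3: {q}→{q}
  live B4: {q}→{q}
  live B5: {q}→∅

Interference:
  f — {q,s}
  j — {q,y}
  m — {q}
  q — {f,j,m,s,y}
  s — {f,q}
  y — {j,q}

N(y) = ["j", "q"]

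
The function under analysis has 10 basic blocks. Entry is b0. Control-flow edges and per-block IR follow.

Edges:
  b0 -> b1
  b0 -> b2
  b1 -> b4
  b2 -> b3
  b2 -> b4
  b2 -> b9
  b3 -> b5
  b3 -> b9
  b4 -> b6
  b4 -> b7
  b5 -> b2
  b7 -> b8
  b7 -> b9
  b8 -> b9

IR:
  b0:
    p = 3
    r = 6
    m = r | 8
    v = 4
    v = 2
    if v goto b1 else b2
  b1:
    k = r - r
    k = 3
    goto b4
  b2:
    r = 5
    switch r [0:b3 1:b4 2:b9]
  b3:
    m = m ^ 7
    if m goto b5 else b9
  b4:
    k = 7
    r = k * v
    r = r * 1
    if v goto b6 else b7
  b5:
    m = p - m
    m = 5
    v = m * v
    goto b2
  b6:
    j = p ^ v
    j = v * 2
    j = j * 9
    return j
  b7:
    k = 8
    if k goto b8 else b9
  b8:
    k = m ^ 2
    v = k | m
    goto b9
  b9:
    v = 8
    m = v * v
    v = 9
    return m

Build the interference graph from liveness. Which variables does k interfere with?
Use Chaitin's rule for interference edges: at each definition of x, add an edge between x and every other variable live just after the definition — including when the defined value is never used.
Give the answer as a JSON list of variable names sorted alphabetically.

Answer: ["m", "p", "v"]

Analysis:
def/use:
  b0: {m,p,r,v} / ∅
  b1: {k} / {r}
  b2: {r} / ∅
  b3: {m} / {m}
  b4: {k,r} / {v}
  b5: {m,v} / {m,p,v}
  b6: {j} / {p,v}
  b7: {k} / ∅
  b8: {k,v} / {m}
  b9: {m,v} / ∅

Backward fixpoint:
  b0: in=∅ out={m,p,r,v}
  b1: in={m,p,r,v} out={m,p,v}
  b2: in={m,p,v} out={m,p,v}
  b3: in={m,p,v} out={m,p,v}
  b4: in={m,p,v} out={m,p,v}
  b5: in={m,p,v} out={m,p,v}
  b6: in={p,v} out=∅
  b7: in={m} out={m}
  b8: in={m} out=∅
  b9: in=∅ out=∅

Interference:
  j↔{v}
  k↔{m,p,v}
  m↔{k,p,r,v}
  p↔{k,m,r,v}
  r↔{m,p,v}
  v↔{j,k,m,p,r}

N(k) = ["m", "p", "v"]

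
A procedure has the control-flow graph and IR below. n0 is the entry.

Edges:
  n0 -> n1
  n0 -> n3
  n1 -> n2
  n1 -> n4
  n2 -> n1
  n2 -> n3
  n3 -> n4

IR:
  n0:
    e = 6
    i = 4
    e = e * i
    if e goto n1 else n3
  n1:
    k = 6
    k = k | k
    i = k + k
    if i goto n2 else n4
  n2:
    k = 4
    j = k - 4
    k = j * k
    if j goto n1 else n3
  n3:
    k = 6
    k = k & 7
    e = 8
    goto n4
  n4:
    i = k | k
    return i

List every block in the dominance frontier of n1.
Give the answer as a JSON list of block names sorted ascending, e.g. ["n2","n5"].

Answer: ["n1", "n3", "n4"]

Analysis:
idom tree: n1←n0 n2←n1 n3←n0 n4←n0
Dom∩ at merges:
  n1: preds {n0,n2}: {n0} ∩ {n0,n1,n2} = {n0}; idom=n0
  n3: preds {n0,n2}: {n0} ∩ {n0,n1,n2} = {n0}; idom=n0
  n4: preds {n1,n3}: {n0,n1} ∩ {n0,n3} = {n0}; idom=n0

Frontier:
  n1←n0: walk · to n0
  n1←n2: walk n2→n1 to n0
  n3←n0: walk · to n0
  n3←n2: walk n2→n1 to n0
  n4←n1: walk n1 to n0
  n4←n3: walk n3 to n0
  n0 → ∅
  n1 → {n1,n3,n4}
  n2 → {n1,n3}
  n3 → {n4}
  n4 → ∅

DF(n1) = ["n1", "n3", "n4"]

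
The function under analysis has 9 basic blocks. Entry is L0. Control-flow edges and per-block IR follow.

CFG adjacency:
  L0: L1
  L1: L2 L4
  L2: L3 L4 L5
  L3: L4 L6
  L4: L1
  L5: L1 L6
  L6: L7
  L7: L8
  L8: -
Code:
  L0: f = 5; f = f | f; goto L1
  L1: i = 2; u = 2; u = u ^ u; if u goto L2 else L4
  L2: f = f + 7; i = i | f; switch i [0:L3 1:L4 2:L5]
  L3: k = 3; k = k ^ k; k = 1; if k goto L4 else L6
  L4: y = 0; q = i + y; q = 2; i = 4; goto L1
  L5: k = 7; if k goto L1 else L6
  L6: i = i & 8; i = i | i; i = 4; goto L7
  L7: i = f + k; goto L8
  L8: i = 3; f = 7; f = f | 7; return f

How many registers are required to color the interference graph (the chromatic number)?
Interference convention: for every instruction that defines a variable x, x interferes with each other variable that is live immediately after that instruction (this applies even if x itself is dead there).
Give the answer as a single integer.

Answer: 3

Analysis:
def/use:
  L0 def {f} use ∅
  L1 def {i,u} use ∅
  L2 def {f,i} use {f,i}
  L3 def {k} use ∅
  L4 def {i,q,y} use {i}
  L5 def {k} use ∅
  L6 def {i} use {i}
  L7 def {i} use {f,k}
  L8 def {f,i} use ∅

Backward fixpoint:
  L0: in=∅ out={f}
  L1: in={f} out={f,i}
  L2: in={f,i} out={f,i}
  L3: in={f,i} out={f,i,k}
  L4: in={f,i} out={f}
  L5: in={f,i} out={f,i,k}
  L6: in={f,i,k} out={f,k}
  L7: in={f,k} out=∅
  L8: in=∅ out=∅

Conflict graph:
  f: {i,k,q,u,y}
  i: {f,k,u,y}
  k: {f,i}
  q: {f}
  u: {f,i}
  y: {f,i}

Registers:
  {f,i,k} pairwise interfere (3-clique) ⇒ χ ≥ 3
  assign f→r0 i→r1 k→r2 q→r1 u→r2 y→r2 — no edge inside a register ⇒ χ ≤ 3
  χ = 3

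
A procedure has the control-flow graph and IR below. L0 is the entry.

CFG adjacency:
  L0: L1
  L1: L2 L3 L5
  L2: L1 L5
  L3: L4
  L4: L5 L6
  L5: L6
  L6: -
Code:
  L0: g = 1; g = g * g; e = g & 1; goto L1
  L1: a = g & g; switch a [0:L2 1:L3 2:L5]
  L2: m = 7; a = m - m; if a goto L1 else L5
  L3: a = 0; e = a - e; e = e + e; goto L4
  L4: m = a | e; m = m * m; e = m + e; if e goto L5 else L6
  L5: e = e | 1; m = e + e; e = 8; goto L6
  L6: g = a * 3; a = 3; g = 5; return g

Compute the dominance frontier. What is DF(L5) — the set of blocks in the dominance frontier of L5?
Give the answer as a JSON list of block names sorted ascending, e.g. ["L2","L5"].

Answer: ["L6"]

Derivation:
idom tree: L1←L0 L2←L1 L3←L1 L4←L3 L5←L1 L6←L1
Dom∩ at merges:
  L1: preds {L0,L2}: {L0} ∩ {L0,L1,L2} = {L0}; idom=L0
  L5: preds {L1,L2,L4}: {L0,L1} ∩ {L0,L1,L2} ∩ {L0,L1,L3,L4} = {L0,L1}; idom=L1
  L6: preds {L4,L5}: {L0,L1,L3,L4} ∩ {L0,L1,L5} = {L0,L1}; idom=L1

Frontier:
  L1←L0: walk · to L0
  L1←L2: walk L2→L1 to L0
  L5←L1: walk · to L1
  L5←L2: walk L2 to L1
  L5←L4: walk L4→L3 to L1
  L6←L4: walk L4→L3 to L1
  L6←L5: walk L5 to L1
  L0 → ∅
  L1 → {L1}
  L2 → {L1,L5}
  L3 → {L5,L6}
  L4 → {L5,L6}
  L5 → {L6}
  L6 → ∅

DF(L5) = ["L6"]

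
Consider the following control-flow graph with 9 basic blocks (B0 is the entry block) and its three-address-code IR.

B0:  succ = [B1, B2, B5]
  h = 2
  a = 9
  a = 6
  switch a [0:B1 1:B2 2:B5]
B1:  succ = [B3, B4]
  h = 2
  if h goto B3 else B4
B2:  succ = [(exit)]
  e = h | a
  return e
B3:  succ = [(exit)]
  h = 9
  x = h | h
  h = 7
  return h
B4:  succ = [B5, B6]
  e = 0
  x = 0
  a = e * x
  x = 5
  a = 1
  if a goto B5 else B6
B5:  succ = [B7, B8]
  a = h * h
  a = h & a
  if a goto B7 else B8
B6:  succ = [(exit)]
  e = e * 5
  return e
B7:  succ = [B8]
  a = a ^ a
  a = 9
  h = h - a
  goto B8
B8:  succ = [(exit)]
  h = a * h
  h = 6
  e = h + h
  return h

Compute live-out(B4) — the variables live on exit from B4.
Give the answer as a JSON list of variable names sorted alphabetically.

Answer: ["e", "h"]

Analysis:
Per-block:
  B0: {a,h} / ∅
  B1: {h} / ∅
  B2: {e} / {a,h}
  B3: {h,x} / ∅
  B4: {a,e,x} / ∅
  B5: {a} / {h}
  B6: {e} / {e}
  B7: {a,h} / {a,h}
  B8: {e,h} / {a,h}

Liveness:
  live B0: ∅→{a,h}
  live B1: ∅→{h}
  live B2: {a,h}→∅
  live B3: ∅→∅
  live B4: {h}→{e,h}
  live B5: {h}→{a,h}
  live B6: {e}→∅
  live B7: {a,h}→{a,h}
  live B8: {a,h}→∅

live-out(B4) = ["e", "h"]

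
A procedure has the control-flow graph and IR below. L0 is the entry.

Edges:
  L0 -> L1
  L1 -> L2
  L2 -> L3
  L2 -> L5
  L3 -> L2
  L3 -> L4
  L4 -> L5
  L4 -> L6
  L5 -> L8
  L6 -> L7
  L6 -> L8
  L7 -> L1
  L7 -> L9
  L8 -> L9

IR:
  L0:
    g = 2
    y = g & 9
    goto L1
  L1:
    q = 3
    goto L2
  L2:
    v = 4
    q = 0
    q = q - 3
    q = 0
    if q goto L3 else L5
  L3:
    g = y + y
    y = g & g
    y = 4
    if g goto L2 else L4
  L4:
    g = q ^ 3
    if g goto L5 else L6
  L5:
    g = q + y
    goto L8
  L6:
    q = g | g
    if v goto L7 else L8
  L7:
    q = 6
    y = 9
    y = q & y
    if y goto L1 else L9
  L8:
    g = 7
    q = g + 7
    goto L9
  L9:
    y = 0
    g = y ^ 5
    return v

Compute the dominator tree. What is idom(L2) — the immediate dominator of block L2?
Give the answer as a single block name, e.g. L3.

Answer: L1

Derivation:
idom tree: L1←L0 L2←L1 L3←L2 L4←L3 L5←L2 L6←L4 L7←L6 L8←L2 L9←L2
Join-block Dom:
  L1: preds {L0,L7}: {L0} ∩ {L0,L1,L2,L3,L4,L6,L7} = {L0}; idom=L0
  L2: preds {L1,L3}: {L0,L1} ∩ {L0,L1,L2,L3} = {L0,L1}; idom=L1
  L5: preds {L2,L4}: {L0,L1,L2} ∩ {L0,L1,L2,L3,L4} = {L0,L1,L2}; idom=L2
  L8: preds {L5,L6}: {L0,L1,L2,L5} ∩ {L0,L1,L2,L3,L4,L6} = {L0,L1,L2}; idom=L2
  L9: preds {L7,L8}: {L0,L1,L2,L3,L4,L6,L7} ∩ {L0,L1,L2,L8} = {L0,L1,L2}; idom=L2

idom(L2) = L1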